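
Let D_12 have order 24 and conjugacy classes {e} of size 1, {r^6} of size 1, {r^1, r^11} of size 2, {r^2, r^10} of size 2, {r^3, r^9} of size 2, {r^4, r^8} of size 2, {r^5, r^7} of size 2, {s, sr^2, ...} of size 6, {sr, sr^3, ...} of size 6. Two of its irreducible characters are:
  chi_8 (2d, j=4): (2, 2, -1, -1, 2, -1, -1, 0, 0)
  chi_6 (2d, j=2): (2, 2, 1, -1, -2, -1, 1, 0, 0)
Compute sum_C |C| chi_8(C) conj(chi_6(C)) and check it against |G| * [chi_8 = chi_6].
Sum = 0; so <chi_8, chi_6> = 0 (distinct irreducibles are orthogonal).

Explanation: Compute term by term over conjugacy classes (|C| * chi_8(C) * conj(chi_6(C))):
  1*(2)*conj(2) + 1*(2)*conj(2) + 2*(-1)*conj(1) + 2*(-1)*conj(-1) + 2*(2)*conj(-2) + 2*(-1)*conj(-1) + 2*(-1)*conj(1) + 6*(0)*conj(0) + 6*(0)*conj(0)
  = (4) + (4) + (-2) + (2) + (-8) + (2) + (-2) + (0) + (0)
  = 0.
Dividing by |G| = 24 gives 0/24 = 0, matching the row-orthogonality relation <chi_8, chi_6> = [chi_8 = chi_6].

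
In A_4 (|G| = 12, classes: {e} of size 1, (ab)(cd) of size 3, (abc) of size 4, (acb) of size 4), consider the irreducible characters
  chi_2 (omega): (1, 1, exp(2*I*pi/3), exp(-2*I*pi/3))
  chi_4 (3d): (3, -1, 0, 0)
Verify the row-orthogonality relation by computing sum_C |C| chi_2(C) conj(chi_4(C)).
Sum = 0; so <chi_2, chi_4> = 0 (distinct irreducibles are orthogonal).

Justification: Compute term by term over conjugacy classes (|C| * chi_2(C) * conj(chi_4(C))):
  1*(1)*conj(3) + 3*(1)*conj(-1) + 4*(exp(2*I*pi/3))*conj(0) + 4*(exp(-2*I*pi/3))*conj(0)
  = (3) + (-3) + (0) + (0)
  = 0.
(Exp terms are combined using exp(i*s)*conj(exp(i*t)) = exp(i*(s-t)), and sums of them are collapsed using the identity that for every m > 1 the m distinct m-th roots of unity sum to 0, e.g. 1 + exp(2*I*pi/3) + exp(-2*I*pi/3) = 0.)
Dividing by |G| = 12 gives 0/12 = 0, matching the row-orthogonality relation <chi_2, chi_4> = [chi_2 = chi_4].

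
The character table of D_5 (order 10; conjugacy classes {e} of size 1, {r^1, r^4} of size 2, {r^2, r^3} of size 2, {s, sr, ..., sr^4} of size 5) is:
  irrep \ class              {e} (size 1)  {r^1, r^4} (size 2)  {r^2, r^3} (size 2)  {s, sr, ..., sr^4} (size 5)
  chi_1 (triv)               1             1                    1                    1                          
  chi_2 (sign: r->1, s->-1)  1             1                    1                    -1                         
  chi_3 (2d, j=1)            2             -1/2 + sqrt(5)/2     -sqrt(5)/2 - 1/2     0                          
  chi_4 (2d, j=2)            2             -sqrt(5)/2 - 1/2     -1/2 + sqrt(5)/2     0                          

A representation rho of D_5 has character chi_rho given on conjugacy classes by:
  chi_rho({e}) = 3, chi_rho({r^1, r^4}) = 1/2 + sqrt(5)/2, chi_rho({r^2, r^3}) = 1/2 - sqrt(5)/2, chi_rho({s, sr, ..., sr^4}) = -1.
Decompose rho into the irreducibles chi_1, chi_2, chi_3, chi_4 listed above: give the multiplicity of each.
Multiplicities: chi_1: 0, chi_2: 1, chi_3: 1, chi_4: 0.

Proof sketch: Use <chi_rho, chi> = (1/|G|) sum_C |C| * chi_rho(C) * conj(chi(C)) with |G| = 10 for each irreducible chi in the table:
  <chi_rho, chi_1> = (1/10)[1*(3)*conj(1) + 2*(1/2 + sqrt(5)/2)*conj(1) + 2*(1/2 - sqrt(5)/2)*conj(1) + 5*(-1)*conj(1)]
      = (1/10)[(3) + (1 + sqrt(5)) + (1 - sqrt(5)) + (-5)] = 0/10 = 0
  <chi_rho, chi_2> = (1/10)[1*(3)*conj(1) + 2*(1/2 + sqrt(5)/2)*conj(1) + 2*(1/2 - sqrt(5)/2)*conj(1) + 5*(-1)*conj(-1)]
      = (1/10)[(3) + (1 + sqrt(5)) + (1 - sqrt(5)) + (5)] = 10/10 = 1
  <chi_rho, chi_3> = (1/10)[1*(3)*conj(2) + 2*(1/2 + sqrt(5)/2)*conj(-1/2 + sqrt(5)/2) + 2*(1/2 - sqrt(5)/2)*conj(-sqrt(5)/2 - 1/2) + 5*(-1)*conj(0)]
      = (1/10)[(6) + (2) + (2) + (0)] = 10/10 = 1
  <chi_rho, chi_4> = (1/10)[1*(3)*conj(2) + 2*(1/2 + sqrt(5)/2)*conj(-sqrt(5)/2 - 1/2) + 2*(1/2 - sqrt(5)/2)*conj(-1/2 + sqrt(5)/2) + 5*(-1)*conj(0)]
      = (1/10)[(6) + (-3 - sqrt(5)) + (-3 + sqrt(5)) + (0)] = 0/10 = 0
Dimension check: dim(rho) = sum (mult * dim) = 0*1 + 1*1 + 1*2 + 0*2 = 3 = chi_rho(e) = 3.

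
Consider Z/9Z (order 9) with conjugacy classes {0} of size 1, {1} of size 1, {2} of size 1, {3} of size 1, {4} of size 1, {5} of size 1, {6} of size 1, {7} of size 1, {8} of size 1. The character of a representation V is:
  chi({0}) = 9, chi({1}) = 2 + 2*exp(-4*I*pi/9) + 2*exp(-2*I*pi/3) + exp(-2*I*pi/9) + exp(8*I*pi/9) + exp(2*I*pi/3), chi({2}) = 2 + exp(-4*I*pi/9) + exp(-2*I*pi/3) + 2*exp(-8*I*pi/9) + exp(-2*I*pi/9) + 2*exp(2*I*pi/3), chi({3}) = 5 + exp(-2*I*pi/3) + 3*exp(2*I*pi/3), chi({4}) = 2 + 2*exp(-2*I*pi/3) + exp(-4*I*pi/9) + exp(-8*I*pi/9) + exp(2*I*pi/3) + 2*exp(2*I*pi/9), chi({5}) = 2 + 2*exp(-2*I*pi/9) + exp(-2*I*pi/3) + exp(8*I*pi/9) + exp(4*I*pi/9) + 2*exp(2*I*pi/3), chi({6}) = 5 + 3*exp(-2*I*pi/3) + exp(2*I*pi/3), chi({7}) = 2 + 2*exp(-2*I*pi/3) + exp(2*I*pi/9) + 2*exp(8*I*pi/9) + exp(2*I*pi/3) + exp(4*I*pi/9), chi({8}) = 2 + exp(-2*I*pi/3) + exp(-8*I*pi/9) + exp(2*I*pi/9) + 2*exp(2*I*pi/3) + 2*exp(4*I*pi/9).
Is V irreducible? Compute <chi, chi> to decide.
Not irreducible (reducible): <chi, chi> = 15 > 1.

Proof sketch: <chi, chi> = (1/|G|) sum_C |C| * |chi(C)|^2 = (1/9)[1*|9|^2 + 1*|2 + 2*exp(-4*I*pi/9) + 2*exp(-2*I*pi/3) + exp(-2*I*pi/9) + exp(8*I*pi/9) + exp(2*I*pi/3)|^2 + 1*|2 + exp(-4*I*pi/9) + exp(-2*I*pi/3) + 2*exp(-8*I*pi/9) + exp(-2*I*pi/9) + 2*exp(2*I*pi/3)|^2 + 1*|5 + exp(-2*I*pi/3) + 3*exp(2*I*pi/3)|^2 + 1*|2 + 2*exp(-2*I*pi/3) + exp(-4*I*pi/9) + exp(-8*I*pi/9) + exp(2*I*pi/3) + 2*exp(2*I*pi/9)|^2 + 1*|2 + 2*exp(-2*I*pi/9) + exp(-2*I*pi/3) + exp(8*I*pi/9) + exp(4*I*pi/9) + 2*exp(2*I*pi/3)|^2 + 1*|5 + 3*exp(-2*I*pi/3) + exp(2*I*pi/3)|^2 + 1*|2 + 2*exp(-2*I*pi/3) + exp(2*I*pi/9) + 2*exp(8*I*pi/9) + exp(2*I*pi/3) + exp(4*I*pi/9)|^2 + 1*|2 + exp(-2*I*pi/3) + exp(-8*I*pi/9) + exp(2*I*pi/9) + 2*exp(2*I*pi/3) + 2*exp(4*I*pi/9)|^2]
  = (1/9)[(81) + (15 + 10*exp(-2*I*pi/3) + 8*exp(-4*I*pi/9) + 9*exp(-2*I*pi/9) + 6*exp(-8*I*pi/9) + 6*exp(8*I*pi/9) + 9*exp(2*I*pi/9) + 8*exp(4*I*pi/9) + 10*exp(2*I*pi/3)) + (15 + 9*exp(-4*I*pi/9) + 10*exp(-2*I*pi/3) + 6*exp(-2*I*pi/9) + 8*exp(-8*I*pi/9) + 8*exp(8*I*pi/9) + 6*exp(2*I*pi/9) + 10*exp(2*I*pi/3) + 9*exp(4*I*pi/9)) + (12) + (15 + 10*exp(-2*I*pi/3) + 6*exp(-4*I*pi/9) + 8*exp(-2*I*pi/9) + 9*exp(-8*I*pi/9) + 9*exp(8*I*pi/9) + 8*exp(2*I*pi/9) + 6*exp(4*I*pi/9) + 10*exp(2*I*pi/3)) + (15 + 10*exp(-2*I*pi/3) + 6*exp(-4*I*pi/9) + 8*exp(-2*I*pi/9) + 9*exp(-8*I*pi/9) + 9*exp(8*I*pi/9) + 8*exp(2*I*pi/9) + 6*exp(4*I*pi/9) + 10*exp(2*I*pi/3)) + (12) + (15 + 9*exp(-4*I*pi/9) + 10*exp(-2*I*pi/3) + 6*exp(-2*I*pi/9) + 8*exp(-8*I*pi/9) + 8*exp(8*I*pi/9) + 6*exp(2*I*pi/9) + 10*exp(2*I*pi/3) + 9*exp(4*I*pi/9)) + (15 + 10*exp(-2*I*pi/3) + 8*exp(-4*I*pi/9) + 9*exp(-2*I*pi/9) + 6*exp(-8*I*pi/9) + 6*exp(8*I*pi/9) + 9*exp(2*I*pi/9) + 8*exp(4*I*pi/9) + 10*exp(2*I*pi/3))] = 135/9 = 15.
(Exp terms are combined using exp(i*s)*conj(exp(i*t)) = exp(i*(s-t)), and sums of them are collapsed using the identity that for every m > 1 the m distinct m-th roots of unity sum to 0, e.g. 1 + exp(2*I*pi/3) + exp(-2*I*pi/3) = 0.)
A character is irreducible iff <chi, chi> = 1, so this representation is reducible.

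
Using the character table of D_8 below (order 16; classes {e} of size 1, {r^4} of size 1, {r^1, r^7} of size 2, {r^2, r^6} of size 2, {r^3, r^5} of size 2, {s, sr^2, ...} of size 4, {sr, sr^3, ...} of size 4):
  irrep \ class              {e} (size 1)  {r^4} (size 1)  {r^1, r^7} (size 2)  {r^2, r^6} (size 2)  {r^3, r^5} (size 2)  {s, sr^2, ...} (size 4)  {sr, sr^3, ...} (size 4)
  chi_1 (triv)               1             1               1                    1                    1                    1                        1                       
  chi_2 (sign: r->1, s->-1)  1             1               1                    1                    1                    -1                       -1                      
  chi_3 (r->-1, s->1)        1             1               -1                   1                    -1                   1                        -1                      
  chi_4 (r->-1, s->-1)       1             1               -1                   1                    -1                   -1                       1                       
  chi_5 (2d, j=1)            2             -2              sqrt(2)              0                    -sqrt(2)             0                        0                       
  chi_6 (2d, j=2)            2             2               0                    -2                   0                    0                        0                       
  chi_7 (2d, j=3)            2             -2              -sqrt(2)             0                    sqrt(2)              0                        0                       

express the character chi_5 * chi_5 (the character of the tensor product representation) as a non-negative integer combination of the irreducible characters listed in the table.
chi_5 tensor chi_5 = chi_1 + chi_2 + chi_6 (all other irreducibles have multiplicity 0).

Why: The character of a tensor product is the pointwise product (chi_5 * chi_5)(C) = chi_5(C) * chi_5(C):
  {e}: (2)*(2), {r^4}: (-2)*(-2), {r^1, r^7}: (sqrt(2))*(sqrt(2)), {r^2, r^6}: (0)*(0), {r^3, r^5}: (-sqrt(2))*(-sqrt(2)), {s, sr^2, ...}: (0)*(0), {sr, sr^3, ...}: (0)*(0)
so (chi_5 * chi_5) takes values
  {e} -> 4, {r^4} -> 4, {r^1, r^7} -> 2, {r^2, r^6} -> 0, {r^3, r^5} -> 2, {s, sr^2, ...} -> 0, {sr, sr^3, ...} -> 0.
Now take the inner product of this character with each irreducible chi from the table, <chi_5*chi_5, chi> = (1/16) sum_C |C| (chi_5*chi_5)(C) conj(chi(C)):
  <chi_5*chi_5, chi_1> = (1/16)[1*(4)*conj(1) + 1*(4)*conj(1) + 2*(2)*conj(1) + 2*(0)*conj(1) + 2*(2)*conj(1) + 4*(0)*conj(1) + 4*(0)*conj(1)]
      = (1/16)[(4) + (4) + (4) + (0) + (4) + (0) + (0)] = 16/16 = 1
  <chi_5*chi_5, chi_2> = (1/16)[1*(4)*conj(1) + 1*(4)*conj(1) + 2*(2)*conj(1) + 2*(0)*conj(1) + 2*(2)*conj(1) + 4*(0)*conj(-1) + 4*(0)*conj(-1)]
      = (1/16)[(4) + (4) + (4) + (0) + (4) + (0) + (0)] = 16/16 = 1
  <chi_5*chi_5, chi_3> = (1/16)[1*(4)*conj(1) + 1*(4)*conj(1) + 2*(2)*conj(-1) + 2*(0)*conj(1) + 2*(2)*conj(-1) + 4*(0)*conj(1) + 4*(0)*conj(-1)]
      = (1/16)[(4) + (4) + (-4) + (0) + (-4) + (0) + (0)] = 0/16 = 0
  <chi_5*chi_5, chi_4> = (1/16)[1*(4)*conj(1) + 1*(4)*conj(1) + 2*(2)*conj(-1) + 2*(0)*conj(1) + 2*(2)*conj(-1) + 4*(0)*conj(-1) + 4*(0)*conj(1)]
      = (1/16)[(4) + (4) + (-4) + (0) + (-4) + (0) + (0)] = 0/16 = 0
  <chi_5*chi_5, chi_5> = (1/16)[1*(4)*conj(2) + 1*(4)*conj(-2) + 2*(2)*conj(sqrt(2)) + 2*(0)*conj(0) + 2*(2)*conj(-sqrt(2)) + 4*(0)*conj(0) + 4*(0)*conj(0)]
      = (1/16)[(8) + (-8) + (4*sqrt(2)) + (0) + (-4*sqrt(2)) + (0) + (0)] = 0/16 = 0
  <chi_5*chi_5, chi_6> = (1/16)[1*(4)*conj(2) + 1*(4)*conj(2) + 2*(2)*conj(0) + 2*(0)*conj(-2) + 2*(2)*conj(0) + 4*(0)*conj(0) + 4*(0)*conj(0)]
      = (1/16)[(8) + (8) + (0) + (0) + (0) + (0) + (0)] = 16/16 = 1
  <chi_5*chi_5, chi_7> = (1/16)[1*(4)*conj(2) + 1*(4)*conj(-2) + 2*(2)*conj(-sqrt(2)) + 2*(0)*conj(0) + 2*(2)*conj(sqrt(2)) + 4*(0)*conj(0) + 4*(0)*conj(0)]
      = (1/16)[(8) + (-8) + (-4*sqrt(2)) + (0) + (4*sqrt(2)) + (0) + (0)] = 0/16 = 0
Hence the multiplicities are chi_1: 1, chi_2: 1, chi_6: 1. Dimension check: dim(chi_5)*dim(chi_5) = 2*2 = 4 and sum (mult * dim) = 1*1 + 1*1 + 1*2 = 4.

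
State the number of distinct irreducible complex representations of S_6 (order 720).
11

Reasoning: The number of irreducible complex representations of a finite group equals its number of conjugacy classes. Conjugacy classes in S_6 correspond to cycle types, i.e. partitions of 6; there are p(6) = 11 of them, so S_6 (order 720) has exactly 11 irreducible complex representations.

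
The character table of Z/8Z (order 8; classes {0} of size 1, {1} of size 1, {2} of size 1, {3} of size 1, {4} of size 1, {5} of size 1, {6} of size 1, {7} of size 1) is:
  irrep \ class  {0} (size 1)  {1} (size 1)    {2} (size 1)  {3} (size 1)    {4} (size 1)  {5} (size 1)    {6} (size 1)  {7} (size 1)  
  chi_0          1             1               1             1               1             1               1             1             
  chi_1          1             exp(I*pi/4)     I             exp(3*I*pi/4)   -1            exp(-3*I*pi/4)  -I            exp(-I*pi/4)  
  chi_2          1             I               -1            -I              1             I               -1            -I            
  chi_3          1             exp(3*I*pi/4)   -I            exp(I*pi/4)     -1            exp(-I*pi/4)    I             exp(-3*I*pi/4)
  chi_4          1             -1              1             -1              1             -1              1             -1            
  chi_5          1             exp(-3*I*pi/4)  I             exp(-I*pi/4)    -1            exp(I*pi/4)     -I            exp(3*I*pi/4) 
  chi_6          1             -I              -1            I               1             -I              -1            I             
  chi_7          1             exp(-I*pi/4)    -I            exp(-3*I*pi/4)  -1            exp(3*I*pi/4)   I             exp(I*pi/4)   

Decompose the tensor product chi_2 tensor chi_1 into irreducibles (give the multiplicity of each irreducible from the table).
chi_2 tensor chi_1 = chi_3 (all other irreducibles have multiplicity 0).

Proof sketch: The character of a tensor product is the pointwise product (chi_2 * chi_1)(C) = chi_2(C) * chi_1(C):
  {0}: (1)*(1), {1}: (I)*(exp(I*pi/4)), {2}: (-1)*(I), {3}: (-I)*(exp(3*I*pi/4)), {4}: (1)*(-1), {5}: (I)*(exp(-3*I*pi/4)), {6}: (-1)*(-I), {7}: (-I)*(exp(-I*pi/4))
so (chi_2 * chi_1) takes values
  {0} -> 1, {1} -> exp(3*I*pi/4), {2} -> -I, {3} -> -exp(-3*I*pi/4), {4} -> -1, {5} -> exp(-I*pi/4), {6} -> I, {7} -> -exp(I*pi/4).
Now take the inner product of this character with each irreducible chi from the table, <chi_2*chi_1, chi> = (1/8) sum_C |C| (chi_2*chi_1)(C) conj(chi(C)):
  <chi_2*chi_1, chi_0> = (1/8)[1*(1)*conj(1) + 1*(exp(3*I*pi/4))*conj(1) + 1*(-I)*conj(1) + 1*(-exp(-3*I*pi/4))*conj(1) + 1*(-1)*conj(1) + 1*(exp(-I*pi/4))*conj(1) + 1*(I)*conj(1) + 1*(-exp(I*pi/4))*conj(1)]
      = (1/8)[(1) + (exp(3*I*pi/4)) + (-I) + (-exp(-3*I*pi/4)) + (-1) + (exp(-I*pi/4)) + (I) + (-exp(I*pi/4))] = 0/8 = 0
  <chi_2*chi_1, chi_1> = (1/8)[1*(1)*conj(1) + 1*(exp(3*I*pi/4))*conj(exp(I*pi/4)) + 1*(-I)*conj(I) + 1*(-exp(-3*I*pi/4))*conj(exp(3*I*pi/4)) + 1*(-1)*conj(-1) + 1*(exp(-I*pi/4))*conj(exp(-3*I*pi/4)) + 1*(I)*conj(-I) + 1*(-exp(I*pi/4))*conj(exp(-I*pi/4))]
      = (1/8)[(1) + (I) + (-1) + (-I) + (1) + (I) + (-1) + (-I)] = 0/8 = 0
  <chi_2*chi_1, chi_2> = (1/8)[1*(1)*conj(1) + 1*(exp(3*I*pi/4))*conj(I) + 1*(-I)*conj(-1) + 1*(-exp(-3*I*pi/4))*conj(-I) + 1*(-1)*conj(1) + 1*(exp(-I*pi/4))*conj(I) + 1*(I)*conj(-1) + 1*(-exp(I*pi/4))*conj(-I)]
      = (1/8)[(1) + (-exp(-3*I*pi/4)) + (I) + (-exp(-I*pi/4)) + (-1) + (-exp(I*pi/4)) + (-I) + (-exp(3*I*pi/4))] = 0/8 = 0
  <chi_2*chi_1, chi_3> = (1/8)[1*(1)*conj(1) + 1*(exp(3*I*pi/4))*conj(exp(3*I*pi/4)) + 1*(-I)*conj(-I) + 1*(-exp(-3*I*pi/4))*conj(exp(I*pi/4)) + 1*(-1)*conj(-1) + 1*(exp(-I*pi/4))*conj(exp(-I*pi/4)) + 1*(I)*conj(I) + 1*(-exp(I*pi/4))*conj(exp(-3*I*pi/4))]
      = (1/8)[(1) + (1) + (1) + (1) + (1) + (1) + (1) + (1)] = 8/8 = 1
  <chi_2*chi_1, chi_4> = (1/8)[1*(1)*conj(1) + 1*(exp(3*I*pi/4))*conj(-1) + 1*(-I)*conj(1) + 1*(-exp(-3*I*pi/4))*conj(-1) + 1*(-1)*conj(1) + 1*(exp(-I*pi/4))*conj(-1) + 1*(I)*conj(1) + 1*(-exp(I*pi/4))*conj(-1)]
      = (1/8)[(1) + (-exp(3*I*pi/4)) + (-I) + (exp(-3*I*pi/4)) + (-1) + (-exp(-I*pi/4)) + (I) + (exp(I*pi/4))] = 0/8 = 0
  <chi_2*chi_1, chi_5> = (1/8)[1*(1)*conj(1) + 1*(exp(3*I*pi/4))*conj(exp(-3*I*pi/4)) + 1*(-I)*conj(I) + 1*(-exp(-3*I*pi/4))*conj(exp(-I*pi/4)) + 1*(-1)*conj(-1) + 1*(exp(-I*pi/4))*conj(exp(I*pi/4)) + 1*(I)*conj(-I) + 1*(-exp(I*pi/4))*conj(exp(3*I*pi/4))]
      = (1/8)[(1) + (-I) + (-1) + (I) + (1) + (-I) + (-1) + (I)] = 0/8 = 0
  <chi_2*chi_1, chi_6> = (1/8)[1*(1)*conj(1) + 1*(exp(3*I*pi/4))*conj(-I) + 1*(-I)*conj(-1) + 1*(-exp(-3*I*pi/4))*conj(I) + 1*(-1)*conj(1) + 1*(exp(-I*pi/4))*conj(-I) + 1*(I)*conj(-1) + 1*(-exp(I*pi/4))*conj(I)]
      = (1/8)[(1) + (exp(-3*I*pi/4)) + (I) + (exp(-I*pi/4)) + (-1) + (exp(I*pi/4)) + (-I) + (exp(3*I*pi/4))] = 0/8 = 0
  <chi_2*chi_1, chi_7> = (1/8)[1*(1)*conj(1) + 1*(exp(3*I*pi/4))*conj(exp(-I*pi/4)) + 1*(-I)*conj(-I) + 1*(-exp(-3*I*pi/4))*conj(exp(-3*I*pi/4)) + 1*(-1)*conj(-1) + 1*(exp(-I*pi/4))*conj(exp(3*I*pi/4)) + 1*(I)*conj(I) + 1*(-exp(I*pi/4))*conj(exp(I*pi/4))]
      = (1/8)[(1) + (-1) + (1) + (-1) + (1) + (-1) + (1) + (-1)] = 0/8 = 0
(Exp terms are combined using exp(i*s)*conj(exp(i*t)) = exp(i*(s-t)), and sums of them are collapsed using the identity that for every m > 1 the m distinct m-th roots of unity sum to 0, e.g. 1 + exp(2*I*pi/3) + exp(-2*I*pi/3) = 0.)
Hence the multiplicities are chi_3: 1. Dimension check: dim(chi_2)*dim(chi_1) = 1*1 = 1 and sum (mult * dim) = 1*1 = 1.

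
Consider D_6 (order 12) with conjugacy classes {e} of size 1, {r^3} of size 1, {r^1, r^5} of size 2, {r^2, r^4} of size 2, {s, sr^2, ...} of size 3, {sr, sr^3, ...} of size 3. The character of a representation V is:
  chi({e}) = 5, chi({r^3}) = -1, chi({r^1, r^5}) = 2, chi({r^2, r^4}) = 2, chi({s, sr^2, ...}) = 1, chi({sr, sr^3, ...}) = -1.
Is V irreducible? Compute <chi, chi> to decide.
Not irreducible (reducible): <chi, chi> = 4 > 1.

Justification: <chi, chi> = (1/|G|) sum_C |C| * |chi(C)|^2 = (1/12)[1*|5|^2 + 1*|-1|^2 + 2*|2|^2 + 2*|2|^2 + 3*|1|^2 + 3*|-1|^2]
  = (1/12)[(25) + (1) + (8) + (8) + (3) + (3)] = 48/12 = 4.
A character is irreducible iff <chi, chi> = 1, so this representation is reducible.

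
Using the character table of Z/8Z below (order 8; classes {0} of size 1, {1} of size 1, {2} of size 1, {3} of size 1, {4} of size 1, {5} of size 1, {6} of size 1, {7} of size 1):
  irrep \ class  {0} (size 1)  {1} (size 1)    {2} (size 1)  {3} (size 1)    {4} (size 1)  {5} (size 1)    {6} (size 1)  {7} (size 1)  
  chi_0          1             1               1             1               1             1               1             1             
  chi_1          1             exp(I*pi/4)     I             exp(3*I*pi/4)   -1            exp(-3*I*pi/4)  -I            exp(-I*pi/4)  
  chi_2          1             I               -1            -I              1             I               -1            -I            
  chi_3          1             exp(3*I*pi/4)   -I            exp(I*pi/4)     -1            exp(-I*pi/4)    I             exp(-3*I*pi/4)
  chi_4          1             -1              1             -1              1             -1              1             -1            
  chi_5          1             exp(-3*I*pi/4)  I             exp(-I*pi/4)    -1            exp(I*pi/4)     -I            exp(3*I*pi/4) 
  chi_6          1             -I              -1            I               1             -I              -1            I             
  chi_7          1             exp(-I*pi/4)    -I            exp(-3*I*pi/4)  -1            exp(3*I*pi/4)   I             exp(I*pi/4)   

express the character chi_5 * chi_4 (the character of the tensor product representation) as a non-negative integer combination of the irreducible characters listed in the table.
chi_5 tensor chi_4 = chi_1 (all other irreducibles have multiplicity 0).

Details: The character of a tensor product is the pointwise product (chi_5 * chi_4)(C) = chi_5(C) * chi_4(C):
  {0}: (1)*(1), {1}: (exp(-3*I*pi/4))*(-1), {2}: (I)*(1), {3}: (exp(-I*pi/4))*(-1), {4}: (-1)*(1), {5}: (exp(I*pi/4))*(-1), {6}: (-I)*(1), {7}: (exp(3*I*pi/4))*(-1)
so (chi_5 * chi_4) takes values
  {0} -> 1, {1} -> -exp(-3*I*pi/4), {2} -> I, {3} -> -exp(-I*pi/4), {4} -> -1, {5} -> -exp(I*pi/4), {6} -> -I, {7} -> -exp(3*I*pi/4).
Now take the inner product of this character with each irreducible chi from the table, <chi_5*chi_4, chi> = (1/8) sum_C |C| (chi_5*chi_4)(C) conj(chi(C)):
  <chi_5*chi_4, chi_0> = (1/8)[1*(1)*conj(1) + 1*(-exp(-3*I*pi/4))*conj(1) + 1*(I)*conj(1) + 1*(-exp(-I*pi/4))*conj(1) + 1*(-1)*conj(1) + 1*(-exp(I*pi/4))*conj(1) + 1*(-I)*conj(1) + 1*(-exp(3*I*pi/4))*conj(1)]
      = (1/8)[(1) + (-exp(-3*I*pi/4)) + (I) + (-exp(-I*pi/4)) + (-1) + (-exp(I*pi/4)) + (-I) + (-exp(3*I*pi/4))] = 0/8 = 0
  <chi_5*chi_4, chi_1> = (1/8)[1*(1)*conj(1) + 1*(-exp(-3*I*pi/4))*conj(exp(I*pi/4)) + 1*(I)*conj(I) + 1*(-exp(-I*pi/4))*conj(exp(3*I*pi/4)) + 1*(-1)*conj(-1) + 1*(-exp(I*pi/4))*conj(exp(-3*I*pi/4)) + 1*(-I)*conj(-I) + 1*(-exp(3*I*pi/4))*conj(exp(-I*pi/4))]
      = (1/8)[(1) + (1) + (1) + (1) + (1) + (1) + (1) + (1)] = 8/8 = 1
  <chi_5*chi_4, chi_2> = (1/8)[1*(1)*conj(1) + 1*(-exp(-3*I*pi/4))*conj(I) + 1*(I)*conj(-1) + 1*(-exp(-I*pi/4))*conj(-I) + 1*(-1)*conj(1) + 1*(-exp(I*pi/4))*conj(I) + 1*(-I)*conj(-1) + 1*(-exp(3*I*pi/4))*conj(-I)]
      = (1/8)[(1) + (exp(-I*pi/4)) + (-I) + (-exp(I*pi/4)) + (-1) + (exp(3*I*pi/4)) + (I) + (-exp(-3*I*pi/4))] = 0/8 = 0
  <chi_5*chi_4, chi_3> = (1/8)[1*(1)*conj(1) + 1*(-exp(-3*I*pi/4))*conj(exp(3*I*pi/4)) + 1*(I)*conj(-I) + 1*(-exp(-I*pi/4))*conj(exp(I*pi/4)) + 1*(-1)*conj(-1) + 1*(-exp(I*pi/4))*conj(exp(-I*pi/4)) + 1*(-I)*conj(I) + 1*(-exp(3*I*pi/4))*conj(exp(-3*I*pi/4))]
      = (1/8)[(1) + (-I) + (-1) + (I) + (1) + (-I) + (-1) + (I)] = 0/8 = 0
  <chi_5*chi_4, chi_4> = (1/8)[1*(1)*conj(1) + 1*(-exp(-3*I*pi/4))*conj(-1) + 1*(I)*conj(1) + 1*(-exp(-I*pi/4))*conj(-1) + 1*(-1)*conj(1) + 1*(-exp(I*pi/4))*conj(-1) + 1*(-I)*conj(1) + 1*(-exp(3*I*pi/4))*conj(-1)]
      = (1/8)[(1) + (exp(-3*I*pi/4)) + (I) + (exp(-I*pi/4)) + (-1) + (exp(I*pi/4)) + (-I) + (exp(3*I*pi/4))] = 0/8 = 0
  <chi_5*chi_4, chi_5> = (1/8)[1*(1)*conj(1) + 1*(-exp(-3*I*pi/4))*conj(exp(-3*I*pi/4)) + 1*(I)*conj(I) + 1*(-exp(-I*pi/4))*conj(exp(-I*pi/4)) + 1*(-1)*conj(-1) + 1*(-exp(I*pi/4))*conj(exp(I*pi/4)) + 1*(-I)*conj(-I) + 1*(-exp(3*I*pi/4))*conj(exp(3*I*pi/4))]
      = (1/8)[(1) + (-1) + (1) + (-1) + (1) + (-1) + (1) + (-1)] = 0/8 = 0
  <chi_5*chi_4, chi_6> = (1/8)[1*(1)*conj(1) + 1*(-exp(-3*I*pi/4))*conj(-I) + 1*(I)*conj(-1) + 1*(-exp(-I*pi/4))*conj(I) + 1*(-1)*conj(1) + 1*(-exp(I*pi/4))*conj(-I) + 1*(-I)*conj(-1) + 1*(-exp(3*I*pi/4))*conj(I)]
      = (1/8)[(1) + (-exp(-I*pi/4)) + (-I) + (exp(I*pi/4)) + (-1) + (-exp(3*I*pi/4)) + (I) + (exp(-3*I*pi/4))] = 0/8 = 0
  <chi_5*chi_4, chi_7> = (1/8)[1*(1)*conj(1) + 1*(-exp(-3*I*pi/4))*conj(exp(-I*pi/4)) + 1*(I)*conj(-I) + 1*(-exp(-I*pi/4))*conj(exp(-3*I*pi/4)) + 1*(-1)*conj(-1) + 1*(-exp(I*pi/4))*conj(exp(3*I*pi/4)) + 1*(-I)*conj(I) + 1*(-exp(3*I*pi/4))*conj(exp(I*pi/4))]
      = (1/8)[(1) + (I) + (-1) + (-I) + (1) + (I) + (-1) + (-I)] = 0/8 = 0
(Exp terms are combined using exp(i*s)*conj(exp(i*t)) = exp(i*(s-t)), and sums of them are collapsed using the identity that for every m > 1 the m distinct m-th roots of unity sum to 0, e.g. 1 + exp(2*I*pi/3) + exp(-2*I*pi/3) = 0.)
Hence the multiplicities are chi_1: 1. Dimension check: dim(chi_5)*dim(chi_4) = 1*1 = 1 and sum (mult * dim) = 1*1 = 1.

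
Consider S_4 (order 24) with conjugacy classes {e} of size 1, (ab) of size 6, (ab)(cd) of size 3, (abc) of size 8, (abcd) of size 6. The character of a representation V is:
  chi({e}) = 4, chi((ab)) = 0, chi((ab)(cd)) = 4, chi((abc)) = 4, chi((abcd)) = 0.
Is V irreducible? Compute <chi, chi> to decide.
Not irreducible (reducible): <chi, chi> = 8 > 1.

Reasoning: <chi, chi> = (1/|G|) sum_C |C| * |chi(C)|^2 = (1/24)[1*|4|^2 + 6*|0|^2 + 3*|4|^2 + 8*|4|^2 + 6*|0|^2]
  = (1/24)[(16) + (0) + (48) + (128) + (0)] = 192/24 = 8.
A character is irreducible iff <chi, chi> = 1, so this representation is reducible.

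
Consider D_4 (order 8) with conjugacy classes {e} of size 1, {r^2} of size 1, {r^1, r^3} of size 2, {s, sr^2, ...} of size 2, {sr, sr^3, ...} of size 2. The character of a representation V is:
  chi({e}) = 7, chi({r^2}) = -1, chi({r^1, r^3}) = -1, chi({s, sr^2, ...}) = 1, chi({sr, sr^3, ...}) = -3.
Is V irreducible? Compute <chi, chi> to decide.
Not irreducible (reducible): <chi, chi> = 9 > 1.

Argument: <chi, chi> = (1/|G|) sum_C |C| * |chi(C)|^2 = (1/8)[1*|7|^2 + 1*|-1|^2 + 2*|-1|^2 + 2*|1|^2 + 2*|-3|^2]
  = (1/8)[(49) + (1) + (2) + (2) + (18)] = 72/8 = 9.
A character is irreducible iff <chi, chi> = 1, so this representation is reducible.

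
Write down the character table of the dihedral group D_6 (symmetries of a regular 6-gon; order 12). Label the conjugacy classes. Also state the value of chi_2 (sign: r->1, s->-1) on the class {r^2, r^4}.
Conjugacy classes: {e} of size 1, {r^3} of size 1, {r^1, r^5} of size 2, {r^2, r^4} of size 2, {s, sr^2, ...} of size 3, {sr, sr^3, ...} of size 3.
Character table:
  irrep \ class              {e} (size 1)  {r^3} (size 1)  {r^1, r^5} (size 2)  {r^2, r^4} (size 2)  {s, sr^2, ...} (size 3)  {sr, sr^3, ...} (size 3)
  chi_1 (triv)               1             1               1                    1                    1                        1                       
  chi_2 (sign: r->1, s->-1)  1             1               1                    1                    -1                       -1                      
  chi_3 (r->-1, s->1)        1             -1              -1                   1                    1                        -1                      
  chi_4 (r->-1, s->-1)       1             -1              -1                   1                    -1                       1                       
  chi_5 (2d, j=1)            2             -2              1                    -1                   0                        0                       
  chi_6 (2d, j=2)            2             2               -1                   -1                   0                        0                       

Spot check: chi_2 (sign: r->1, s->-1) on {r^2, r^4} = 1.

D_6 has order 2*6 = 12 with 6 conjugacy classes, hence 6 irreducibles. Sum of squared dims 1 + 1 + 1 + 1 + 4 + 4 = 12 = |G|. Linear characters come from the abelianisation; the 2-dimensional irreps have character r^k -> 2*cos(2*pi*j*k/6), reflections -> 0.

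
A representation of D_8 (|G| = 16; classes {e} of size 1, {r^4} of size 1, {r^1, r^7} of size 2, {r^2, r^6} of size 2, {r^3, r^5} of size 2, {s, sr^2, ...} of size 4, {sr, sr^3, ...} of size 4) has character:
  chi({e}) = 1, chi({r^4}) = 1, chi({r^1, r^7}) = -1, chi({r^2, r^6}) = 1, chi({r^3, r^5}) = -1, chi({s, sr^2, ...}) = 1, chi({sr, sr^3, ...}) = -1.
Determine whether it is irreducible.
Irreducible: <chi, chi> = 1.

Derivation: <chi, chi> = (1/|G|) sum_C |C| * |chi(C)|^2 = (1/16)[1*|1|^2 + 1*|1|^2 + 2*|-1|^2 + 2*|1|^2 + 2*|-1|^2 + 4*|1|^2 + 4*|-1|^2]
  = (1/16)[(1) + (1) + (2) + (2) + (2) + (4) + (4)] = 16/16 = 1.
A character is irreducible iff <chi, chi> = 1, so this representation is irreducible.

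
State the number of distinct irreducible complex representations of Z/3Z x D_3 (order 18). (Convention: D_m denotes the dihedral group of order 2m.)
9

The number of irreducible complex representations of a finite group equals its number of conjugacy classes. For a direct product, #classes(G x H) = #classes(G) * #classes(H). Z/3Z has 3 classes (abelian), D_3 has 3 classes, so 3 * 3 = 9, so Z/3Z x D_3 (order 18) has exactly 9 irreducible complex representations.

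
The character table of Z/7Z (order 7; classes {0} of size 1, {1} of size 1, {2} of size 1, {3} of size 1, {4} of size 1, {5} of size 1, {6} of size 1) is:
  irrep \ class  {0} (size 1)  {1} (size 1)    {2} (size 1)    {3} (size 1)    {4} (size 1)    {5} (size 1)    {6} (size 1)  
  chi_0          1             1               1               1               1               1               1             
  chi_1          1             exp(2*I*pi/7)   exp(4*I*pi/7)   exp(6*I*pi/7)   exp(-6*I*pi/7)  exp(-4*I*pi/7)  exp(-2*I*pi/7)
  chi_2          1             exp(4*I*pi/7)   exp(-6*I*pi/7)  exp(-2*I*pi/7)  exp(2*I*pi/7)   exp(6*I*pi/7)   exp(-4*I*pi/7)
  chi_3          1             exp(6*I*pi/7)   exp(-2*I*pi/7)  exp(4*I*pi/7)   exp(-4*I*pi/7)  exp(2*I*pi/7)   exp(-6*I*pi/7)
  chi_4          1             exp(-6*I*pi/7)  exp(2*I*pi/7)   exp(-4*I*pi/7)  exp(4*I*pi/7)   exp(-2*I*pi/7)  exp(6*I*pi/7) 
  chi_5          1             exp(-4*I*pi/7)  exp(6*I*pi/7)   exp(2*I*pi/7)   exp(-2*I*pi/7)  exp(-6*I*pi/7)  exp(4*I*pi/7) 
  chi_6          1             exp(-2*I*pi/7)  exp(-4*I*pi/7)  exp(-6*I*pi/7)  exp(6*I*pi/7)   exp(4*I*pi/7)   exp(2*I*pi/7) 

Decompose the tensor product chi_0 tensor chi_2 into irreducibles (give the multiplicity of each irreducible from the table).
chi_0 tensor chi_2 = chi_2 (all other irreducibles have multiplicity 0).

Justification: The character of a tensor product is the pointwise product (chi_0 * chi_2)(C) = chi_0(C) * chi_2(C):
  {0}: (1)*(1), {1}: (1)*(exp(4*I*pi/7)), {2}: (1)*(exp(-6*I*pi/7)), {3}: (1)*(exp(-2*I*pi/7)), {4}: (1)*(exp(2*I*pi/7)), {5}: (1)*(exp(6*I*pi/7)), {6}: (1)*(exp(-4*I*pi/7))
so (chi_0 * chi_2) takes values
  {0} -> 1, {1} -> exp(4*I*pi/7), {2} -> exp(-6*I*pi/7), {3} -> exp(-2*I*pi/7), {4} -> exp(2*I*pi/7), {5} -> exp(6*I*pi/7), {6} -> exp(-4*I*pi/7).
Now take the inner product of this character with each irreducible chi from the table, <chi_0*chi_2, chi> = (1/7) sum_C |C| (chi_0*chi_2)(C) conj(chi(C)):
  <chi_0*chi_2, chi_0> = (1/7)[1*(1)*conj(1) + 1*(exp(4*I*pi/7))*conj(1) + 1*(exp(-6*I*pi/7))*conj(1) + 1*(exp(-2*I*pi/7))*conj(1) + 1*(exp(2*I*pi/7))*conj(1) + 1*(exp(6*I*pi/7))*conj(1) + 1*(exp(-4*I*pi/7))*conj(1)]
      = (1/7)[(1) + (exp(4*I*pi/7)) + (exp(-6*I*pi/7)) + (exp(-2*I*pi/7)) + (exp(2*I*pi/7)) + (exp(6*I*pi/7)) + (exp(-4*I*pi/7))] = 0/7 = 0
  <chi_0*chi_2, chi_1> = (1/7)[1*(1)*conj(1) + 1*(exp(4*I*pi/7))*conj(exp(2*I*pi/7)) + 1*(exp(-6*I*pi/7))*conj(exp(4*I*pi/7)) + 1*(exp(-2*I*pi/7))*conj(exp(6*I*pi/7)) + 1*(exp(2*I*pi/7))*conj(exp(-6*I*pi/7)) + 1*(exp(6*I*pi/7))*conj(exp(-4*I*pi/7)) + 1*(exp(-4*I*pi/7))*conj(exp(-2*I*pi/7))]
      = (1/7)[(1) + (exp(2*I*pi/7)) + (exp(4*I*pi/7)) + (exp(6*I*pi/7)) + (exp(-6*I*pi/7)) + (exp(-4*I*pi/7)) + (exp(-2*I*pi/7))] = 0/7 = 0
  <chi_0*chi_2, chi_2> = (1/7)[1*(1)*conj(1) + 1*(exp(4*I*pi/7))*conj(exp(4*I*pi/7)) + 1*(exp(-6*I*pi/7))*conj(exp(-6*I*pi/7)) + 1*(exp(-2*I*pi/7))*conj(exp(-2*I*pi/7)) + 1*(exp(2*I*pi/7))*conj(exp(2*I*pi/7)) + 1*(exp(6*I*pi/7))*conj(exp(6*I*pi/7)) + 1*(exp(-4*I*pi/7))*conj(exp(-4*I*pi/7))]
      = (1/7)[(1) + (1) + (1) + (1) + (1) + (1) + (1)] = 7/7 = 1
  <chi_0*chi_2, chi_3> = (1/7)[1*(1)*conj(1) + 1*(exp(4*I*pi/7))*conj(exp(6*I*pi/7)) + 1*(exp(-6*I*pi/7))*conj(exp(-2*I*pi/7)) + 1*(exp(-2*I*pi/7))*conj(exp(4*I*pi/7)) + 1*(exp(2*I*pi/7))*conj(exp(-4*I*pi/7)) + 1*(exp(6*I*pi/7))*conj(exp(2*I*pi/7)) + 1*(exp(-4*I*pi/7))*conj(exp(-6*I*pi/7))]
      = (1/7)[(1) + (exp(-2*I*pi/7)) + (exp(-4*I*pi/7)) + (exp(-6*I*pi/7)) + (exp(6*I*pi/7)) + (exp(4*I*pi/7)) + (exp(2*I*pi/7))] = 0/7 = 0
  <chi_0*chi_2, chi_4> = (1/7)[1*(1)*conj(1) + 1*(exp(4*I*pi/7))*conj(exp(-6*I*pi/7)) + 1*(exp(-6*I*pi/7))*conj(exp(2*I*pi/7)) + 1*(exp(-2*I*pi/7))*conj(exp(-4*I*pi/7)) + 1*(exp(2*I*pi/7))*conj(exp(4*I*pi/7)) + 1*(exp(6*I*pi/7))*conj(exp(-2*I*pi/7)) + 1*(exp(-4*I*pi/7))*conj(exp(6*I*pi/7))]
      = (1/7)[(1) + (exp(-4*I*pi/7)) + (exp(6*I*pi/7)) + (exp(2*I*pi/7)) + (exp(-2*I*pi/7)) + (exp(-6*I*pi/7)) + (exp(4*I*pi/7))] = 0/7 = 0
  <chi_0*chi_2, chi_5> = (1/7)[1*(1)*conj(1) + 1*(exp(4*I*pi/7))*conj(exp(-4*I*pi/7)) + 1*(exp(-6*I*pi/7))*conj(exp(6*I*pi/7)) + 1*(exp(-2*I*pi/7))*conj(exp(2*I*pi/7)) + 1*(exp(2*I*pi/7))*conj(exp(-2*I*pi/7)) + 1*(exp(6*I*pi/7))*conj(exp(-6*I*pi/7)) + 1*(exp(-4*I*pi/7))*conj(exp(4*I*pi/7))]
      = (1/7)[(1) + (exp(-6*I*pi/7)) + (exp(2*I*pi/7)) + (exp(-4*I*pi/7)) + (exp(4*I*pi/7)) + (exp(-2*I*pi/7)) + (exp(6*I*pi/7))] = 0/7 = 0
  <chi_0*chi_2, chi_6> = (1/7)[1*(1)*conj(1) + 1*(exp(4*I*pi/7))*conj(exp(-2*I*pi/7)) + 1*(exp(-6*I*pi/7))*conj(exp(-4*I*pi/7)) + 1*(exp(-2*I*pi/7))*conj(exp(-6*I*pi/7)) + 1*(exp(2*I*pi/7))*conj(exp(6*I*pi/7)) + 1*(exp(6*I*pi/7))*conj(exp(4*I*pi/7)) + 1*(exp(-4*I*pi/7))*conj(exp(2*I*pi/7))]
      = (1/7)[(1) + (exp(6*I*pi/7)) + (exp(-2*I*pi/7)) + (exp(4*I*pi/7)) + (exp(-4*I*pi/7)) + (exp(2*I*pi/7)) + (exp(-6*I*pi/7))] = 0/7 = 0
(Exp terms are combined using exp(i*s)*conj(exp(i*t)) = exp(i*(s-t)), and sums of them are collapsed using the identity that for every m > 1 the m distinct m-th roots of unity sum to 0, e.g. 1 + exp(2*I*pi/3) + exp(-2*I*pi/3) = 0.)
Hence the multiplicities are chi_2: 1. Dimension check: dim(chi_0)*dim(chi_2) = 1*1 = 1 and sum (mult * dim) = 1*1 = 1.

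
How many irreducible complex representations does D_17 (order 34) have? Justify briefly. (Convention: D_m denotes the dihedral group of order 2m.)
10

Why: The number of irreducible complex representations of a finite group equals its number of conjugacy classes. D_17 has 10 conjugacy classes ((n+3)/2 for n odd), so D_17 (order 34) has exactly 10 irreducible complex representations.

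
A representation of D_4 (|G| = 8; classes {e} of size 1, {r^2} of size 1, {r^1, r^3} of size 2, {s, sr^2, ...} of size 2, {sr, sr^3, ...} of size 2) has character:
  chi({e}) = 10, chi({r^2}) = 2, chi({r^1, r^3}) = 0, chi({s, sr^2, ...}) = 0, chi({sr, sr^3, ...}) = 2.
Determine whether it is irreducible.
Not irreducible (reducible): <chi, chi> = 14 > 1.

Details: <chi, chi> = (1/|G|) sum_C |C| * |chi(C)|^2 = (1/8)[1*|10|^2 + 1*|2|^2 + 2*|0|^2 + 2*|0|^2 + 2*|2|^2]
  = (1/8)[(100) + (4) + (0) + (0) + (8)] = 112/8 = 14.
A character is irreducible iff <chi, chi> = 1, so this representation is reducible.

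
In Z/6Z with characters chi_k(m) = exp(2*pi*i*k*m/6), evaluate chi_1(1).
chi_1(1) = zeta_6^1 = exp(I*pi/3)

Details: chi_1(1) = zeta_6^(1*1) = zeta_6^1. Since zeta_6^6 = 1, this equals zeta_6^1 = exp(2*pi*i*1/6) = exp(I*pi/3).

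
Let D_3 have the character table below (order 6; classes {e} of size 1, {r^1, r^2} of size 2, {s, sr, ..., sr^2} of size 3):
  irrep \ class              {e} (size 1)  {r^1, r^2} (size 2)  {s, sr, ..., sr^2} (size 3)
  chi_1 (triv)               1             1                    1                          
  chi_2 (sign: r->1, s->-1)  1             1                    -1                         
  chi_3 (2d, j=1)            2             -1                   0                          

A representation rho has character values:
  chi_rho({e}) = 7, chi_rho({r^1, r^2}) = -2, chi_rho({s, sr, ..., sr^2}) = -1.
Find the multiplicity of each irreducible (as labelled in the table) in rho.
Multiplicities: chi_1: 0, chi_2: 1, chi_3: 3.

Argument: Use <chi_rho, chi> = (1/|G|) sum_C |C| * chi_rho(C) * conj(chi(C)) with |G| = 6 for each irreducible chi in the table:
  <chi_rho, chi_1> = (1/6)[1*(7)*conj(1) + 2*(-2)*conj(1) + 3*(-1)*conj(1)]
      = (1/6)[(7) + (-4) + (-3)] = 0/6 = 0
  <chi_rho, chi_2> = (1/6)[1*(7)*conj(1) + 2*(-2)*conj(1) + 3*(-1)*conj(-1)]
      = (1/6)[(7) + (-4) + (3)] = 6/6 = 1
  <chi_rho, chi_3> = (1/6)[1*(7)*conj(2) + 2*(-2)*conj(-1) + 3*(-1)*conj(0)]
      = (1/6)[(14) + (4) + (0)] = 18/6 = 3
Dimension check: dim(rho) = sum (mult * dim) = 0*1 + 1*1 + 3*2 = 7 = chi_rho(e) = 7.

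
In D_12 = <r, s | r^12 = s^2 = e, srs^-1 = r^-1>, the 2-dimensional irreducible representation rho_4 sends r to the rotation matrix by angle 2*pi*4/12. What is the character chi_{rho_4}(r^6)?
chi_{rho_4}(r^6) = 2*cos(2*pi*4*6/12) = 2

Reasoning: rho_4(r^6) is rotation by angle 2*pi*4*6/12, whose trace is 2*cos(2*pi*4*6/12) = 2.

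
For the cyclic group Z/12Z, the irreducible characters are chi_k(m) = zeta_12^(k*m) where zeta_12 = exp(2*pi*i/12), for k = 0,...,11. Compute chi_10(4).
chi_10(4) = zeta_12^40 = exp(2*I*pi/3)

chi_10(4) = zeta_12^(10*4) = zeta_12^40. Since zeta_12^12 = 1, this equals zeta_12^4 = exp(2*pi*i*4/12) = exp(2*I*pi/3).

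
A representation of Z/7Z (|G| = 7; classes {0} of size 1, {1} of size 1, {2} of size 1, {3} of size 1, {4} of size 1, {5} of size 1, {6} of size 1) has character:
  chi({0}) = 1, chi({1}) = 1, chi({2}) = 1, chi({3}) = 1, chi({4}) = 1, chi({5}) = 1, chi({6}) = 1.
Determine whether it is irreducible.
Irreducible: <chi, chi> = 1.

<chi, chi> = (1/|G|) sum_C |C| * |chi(C)|^2 = (1/7)[1*|1|^2 + 1*|1|^2 + 1*|1|^2 + 1*|1|^2 + 1*|1|^2 + 1*|1|^2 + 1*|1|^2]
  = (1/7)[(1) + (1) + (1) + (1) + (1) + (1) + (1)] = 7/7 = 1.
(Exp terms are combined using exp(i*s)*conj(exp(i*t)) = exp(i*(s-t)), and sums of them are collapsed using the identity that for every m > 1 the m distinct m-th roots of unity sum to 0, e.g. 1 + exp(2*I*pi/3) + exp(-2*I*pi/3) = 0.)
A character is irreducible iff <chi, chi> = 1, so this representation is irreducible.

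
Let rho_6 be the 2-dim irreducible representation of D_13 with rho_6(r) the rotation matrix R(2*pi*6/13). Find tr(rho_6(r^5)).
chi_{rho_6}(r^5) = 2*cos(2*pi*6*5/13) = -2*cos(5*pi/13)

Reasoning: rho_6(r^5) is rotation by angle 2*pi*6*5/13, whose trace is 2*cos(2*pi*6*5/13) = -2*cos(5*pi/13).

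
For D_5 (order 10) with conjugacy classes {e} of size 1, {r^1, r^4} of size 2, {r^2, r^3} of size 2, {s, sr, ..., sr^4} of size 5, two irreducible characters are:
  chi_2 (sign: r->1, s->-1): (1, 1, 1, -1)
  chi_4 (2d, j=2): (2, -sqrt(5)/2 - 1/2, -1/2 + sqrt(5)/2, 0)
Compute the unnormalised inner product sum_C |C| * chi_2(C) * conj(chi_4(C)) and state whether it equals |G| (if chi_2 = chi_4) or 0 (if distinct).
Sum = 0; so <chi_2, chi_4> = 0 (distinct irreducibles are orthogonal).

Derivation: Compute term by term over conjugacy classes (|C| * chi_2(C) * conj(chi_4(C))):
  1*(1)*conj(2) + 2*(1)*conj(-sqrt(5)/2 - 1/2) + 2*(1)*conj(-1/2 + sqrt(5)/2) + 5*(-1)*conj(0)
  = (2) + (-sqrt(5) - 1) + (-1 + sqrt(5)) + (0)
  = 0.
Dividing by |G| = 10 gives 0/10 = 0, matching the row-orthogonality relation <chi_2, chi_4> = [chi_2 = chi_4].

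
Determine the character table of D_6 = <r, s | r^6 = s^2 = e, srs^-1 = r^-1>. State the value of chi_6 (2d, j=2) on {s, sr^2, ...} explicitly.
Conjugacy classes: {e} of size 1, {r^3} of size 1, {r^1, r^5} of size 2, {r^2, r^4} of size 2, {s, sr^2, ...} of size 3, {sr, sr^3, ...} of size 3.
Character table:
  irrep \ class              {e} (size 1)  {r^3} (size 1)  {r^1, r^5} (size 2)  {r^2, r^4} (size 2)  {s, sr^2, ...} (size 3)  {sr, sr^3, ...} (size 3)
  chi_1 (triv)               1             1               1                    1                    1                        1                       
  chi_2 (sign: r->1, s->-1)  1             1               1                    1                    -1                       -1                      
  chi_3 (r->-1, s->1)        1             -1              -1                   1                    1                        -1                      
  chi_4 (r->-1, s->-1)       1             -1              -1                   1                    -1                       1                       
  chi_5 (2d, j=1)            2             -2              1                    -1                   0                        0                       
  chi_6 (2d, j=2)            2             2               -1                   -1                   0                        0                       

Spot check: chi_6 (2d, j=2) on {s, sr^2, ...} = 0.

Justification: D_6 has order 2*6 = 12 with 6 conjugacy classes, hence 6 irreducibles. Sum of squared dims 1 + 1 + 1 + 1 + 4 + 4 = 12 = |G|. Linear characters come from the abelianisation; the 2-dimensional irreps have character r^k -> 2*cos(2*pi*j*k/6), reflections -> 0.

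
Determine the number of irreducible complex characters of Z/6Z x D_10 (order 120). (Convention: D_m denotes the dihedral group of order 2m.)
48

Proof sketch: The number of irreducible complex representations of a finite group equals its number of conjugacy classes. For a direct product, #classes(G x H) = #classes(G) * #classes(H). Z/6Z has 6 classes (abelian), D_10 has 8 classes, so 6 * 8 = 48, so Z/6Z x D_10 (order 120) has exactly 48 irreducible complex representations.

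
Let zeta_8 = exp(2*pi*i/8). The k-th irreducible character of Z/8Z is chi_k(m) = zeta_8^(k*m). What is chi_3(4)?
chi_3(4) = zeta_8^12 = -1

chi_3(4) = zeta_8^(3*4) = zeta_8^12. Since zeta_8^8 = 1, this equals zeta_8^4 = exp(2*pi*i*4/8) = -1.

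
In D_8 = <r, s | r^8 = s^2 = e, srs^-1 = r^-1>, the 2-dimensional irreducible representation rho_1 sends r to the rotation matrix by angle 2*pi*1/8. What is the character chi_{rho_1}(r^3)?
chi_{rho_1}(r^3) = 2*cos(2*pi*1*3/8) = -sqrt(2)

Reasoning: rho_1(r^3) is rotation by angle 2*pi*1*3/8, whose trace is 2*cos(2*pi*1*3/8) = -sqrt(2).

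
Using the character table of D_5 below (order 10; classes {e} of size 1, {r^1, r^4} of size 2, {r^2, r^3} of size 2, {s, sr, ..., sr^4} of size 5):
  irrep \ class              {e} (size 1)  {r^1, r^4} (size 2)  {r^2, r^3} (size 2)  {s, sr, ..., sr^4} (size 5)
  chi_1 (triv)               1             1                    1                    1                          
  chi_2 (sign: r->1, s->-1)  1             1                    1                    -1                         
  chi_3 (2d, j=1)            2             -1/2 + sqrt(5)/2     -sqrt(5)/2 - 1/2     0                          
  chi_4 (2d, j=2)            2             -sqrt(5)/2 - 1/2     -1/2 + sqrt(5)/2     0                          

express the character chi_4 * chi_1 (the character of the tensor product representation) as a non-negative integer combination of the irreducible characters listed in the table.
chi_4 tensor chi_1 = chi_4 (all other irreducibles have multiplicity 0).

Derivation: The character of a tensor product is the pointwise product (chi_4 * chi_1)(C) = chi_4(C) * chi_1(C):
  {e}: (2)*(1), {r^1, r^4}: (-sqrt(5)/2 - 1/2)*(1), {r^2, r^3}: (-1/2 + sqrt(5)/2)*(1), {s, sr, ..., sr^4}: (0)*(1)
so (chi_4 * chi_1) takes values
  {e} -> 2, {r^1, r^4} -> -sqrt(5)/2 - 1/2, {r^2, r^3} -> -1/2 + sqrt(5)/2, {s, sr, ..., sr^4} -> 0.
Now take the inner product of this character with each irreducible chi from the table, <chi_4*chi_1, chi> = (1/10) sum_C |C| (chi_4*chi_1)(C) conj(chi(C)):
  <chi_4*chi_1, chi_1> = (1/10)[1*(2)*conj(1) + 2*(-sqrt(5)/2 - 1/2)*conj(1) + 2*(-1/2 + sqrt(5)/2)*conj(1) + 5*(0)*conj(1)]
      = (1/10)[(2) + (-sqrt(5) - 1) + (-1 + sqrt(5)) + (0)] = 0/10 = 0
  <chi_4*chi_1, chi_2> = (1/10)[1*(2)*conj(1) + 2*(-sqrt(5)/2 - 1/2)*conj(1) + 2*(-1/2 + sqrt(5)/2)*conj(1) + 5*(0)*conj(-1)]
      = (1/10)[(2) + (-sqrt(5) - 1) + (-1 + sqrt(5)) + (0)] = 0/10 = 0
  <chi_4*chi_1, chi_3> = (1/10)[1*(2)*conj(2) + 2*(-sqrt(5)/2 - 1/2)*conj(-1/2 + sqrt(5)/2) + 2*(-1/2 + sqrt(5)/2)*conj(-sqrt(5)/2 - 1/2) + 5*(0)*conj(0)]
      = (1/10)[(4) + (-2) + (-2) + (0)] = 0/10 = 0
  <chi_4*chi_1, chi_4> = (1/10)[1*(2)*conj(2) + 2*(-sqrt(5)/2 - 1/2)*conj(-sqrt(5)/2 - 1/2) + 2*(-1/2 + sqrt(5)/2)*conj(-1/2 + sqrt(5)/2) + 5*(0)*conj(0)]
      = (1/10)[(4) + (sqrt(5) + 3) + (3 - sqrt(5)) + (0)] = 10/10 = 1
Hence the multiplicities are chi_4: 1. Dimension check: dim(chi_4)*dim(chi_1) = 2*1 = 2 and sum (mult * dim) = 1*2 = 2.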